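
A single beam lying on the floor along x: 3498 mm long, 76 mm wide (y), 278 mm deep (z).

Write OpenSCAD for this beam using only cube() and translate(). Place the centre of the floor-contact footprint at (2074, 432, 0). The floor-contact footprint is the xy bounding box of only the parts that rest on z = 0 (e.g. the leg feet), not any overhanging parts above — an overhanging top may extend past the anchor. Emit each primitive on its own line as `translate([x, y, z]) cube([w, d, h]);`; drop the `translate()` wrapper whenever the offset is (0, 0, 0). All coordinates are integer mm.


translate([325, 394, 0]) cube([3498, 76, 278]);


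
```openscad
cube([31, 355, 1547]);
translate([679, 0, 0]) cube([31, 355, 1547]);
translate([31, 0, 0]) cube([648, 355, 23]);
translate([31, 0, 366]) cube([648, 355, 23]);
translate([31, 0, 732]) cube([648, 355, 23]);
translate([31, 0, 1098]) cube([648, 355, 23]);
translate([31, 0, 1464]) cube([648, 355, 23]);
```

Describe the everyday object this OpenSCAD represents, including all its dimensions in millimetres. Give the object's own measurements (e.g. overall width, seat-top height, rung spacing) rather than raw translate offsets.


An open bookshelf. Two side panels, each 31 mm thick, 355 mm deep and 1547 mm tall, stand 710 mm apart (outside-to-outside). Between them sit 5 shelves, each 23 mm thick and 355 mm deep, spanning the full gap between the sides. The bottom shelf rests on the floor (its underside at z = 0) and the clear gap between one shelf's top and the next shelf's underside is 343 mm.


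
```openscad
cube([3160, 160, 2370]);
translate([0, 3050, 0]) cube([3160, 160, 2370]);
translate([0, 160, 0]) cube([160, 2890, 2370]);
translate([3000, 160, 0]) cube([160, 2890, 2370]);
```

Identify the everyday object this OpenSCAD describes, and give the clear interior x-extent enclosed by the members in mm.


A house (or room) frame. The interior width is 2840 mm.

Four 2370 mm walls enclosing a rectangle with no floor or roof — a room or house frame. Outside width is 3160 mm and wall thickness is 160 mm, so the interior width is 3160 − 2 × 160 = 2840 mm.


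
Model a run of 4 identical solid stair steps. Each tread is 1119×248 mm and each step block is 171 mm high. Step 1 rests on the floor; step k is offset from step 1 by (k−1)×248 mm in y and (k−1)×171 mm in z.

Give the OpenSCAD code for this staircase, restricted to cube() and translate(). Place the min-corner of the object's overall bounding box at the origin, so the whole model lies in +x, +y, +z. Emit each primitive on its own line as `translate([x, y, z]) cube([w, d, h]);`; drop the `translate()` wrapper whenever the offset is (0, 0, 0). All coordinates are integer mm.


cube([1119, 248, 171]);
translate([0, 248, 171]) cube([1119, 248, 171]);
translate([0, 496, 342]) cube([1119, 248, 171]);
translate([0, 744, 513]) cube([1119, 248, 171]);


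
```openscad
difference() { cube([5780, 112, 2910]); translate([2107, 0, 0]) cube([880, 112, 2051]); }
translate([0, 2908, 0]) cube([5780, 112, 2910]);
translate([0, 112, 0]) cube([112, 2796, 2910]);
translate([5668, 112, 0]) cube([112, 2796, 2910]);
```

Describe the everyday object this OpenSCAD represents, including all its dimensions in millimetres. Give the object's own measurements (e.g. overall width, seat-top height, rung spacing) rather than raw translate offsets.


A single room: four walls, each 2910 mm tall and 112 mm thick, enclosing an outside footprint 5780×3020 mm (x × y), no floor or roof. The front and back walls (−y and +y sides) run the full x-width; the side walls fit between their inner faces. A door opening 880 mm wide and 2051 mm tall is cut through the front wall from the floor up, its −x edge 2107 mm from the wall's −x end.


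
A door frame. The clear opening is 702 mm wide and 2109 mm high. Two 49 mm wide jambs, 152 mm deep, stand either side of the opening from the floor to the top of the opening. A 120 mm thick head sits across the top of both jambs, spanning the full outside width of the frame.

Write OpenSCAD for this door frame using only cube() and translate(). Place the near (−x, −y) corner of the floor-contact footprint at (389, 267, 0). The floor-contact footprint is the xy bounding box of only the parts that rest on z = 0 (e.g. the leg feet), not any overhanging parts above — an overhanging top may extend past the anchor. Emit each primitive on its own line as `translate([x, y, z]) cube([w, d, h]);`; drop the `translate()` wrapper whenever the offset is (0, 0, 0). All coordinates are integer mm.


translate([389, 267, 0]) cube([49, 152, 2109]);
translate([1140, 267, 0]) cube([49, 152, 2109]);
translate([389, 267, 2109]) cube([800, 152, 120]);


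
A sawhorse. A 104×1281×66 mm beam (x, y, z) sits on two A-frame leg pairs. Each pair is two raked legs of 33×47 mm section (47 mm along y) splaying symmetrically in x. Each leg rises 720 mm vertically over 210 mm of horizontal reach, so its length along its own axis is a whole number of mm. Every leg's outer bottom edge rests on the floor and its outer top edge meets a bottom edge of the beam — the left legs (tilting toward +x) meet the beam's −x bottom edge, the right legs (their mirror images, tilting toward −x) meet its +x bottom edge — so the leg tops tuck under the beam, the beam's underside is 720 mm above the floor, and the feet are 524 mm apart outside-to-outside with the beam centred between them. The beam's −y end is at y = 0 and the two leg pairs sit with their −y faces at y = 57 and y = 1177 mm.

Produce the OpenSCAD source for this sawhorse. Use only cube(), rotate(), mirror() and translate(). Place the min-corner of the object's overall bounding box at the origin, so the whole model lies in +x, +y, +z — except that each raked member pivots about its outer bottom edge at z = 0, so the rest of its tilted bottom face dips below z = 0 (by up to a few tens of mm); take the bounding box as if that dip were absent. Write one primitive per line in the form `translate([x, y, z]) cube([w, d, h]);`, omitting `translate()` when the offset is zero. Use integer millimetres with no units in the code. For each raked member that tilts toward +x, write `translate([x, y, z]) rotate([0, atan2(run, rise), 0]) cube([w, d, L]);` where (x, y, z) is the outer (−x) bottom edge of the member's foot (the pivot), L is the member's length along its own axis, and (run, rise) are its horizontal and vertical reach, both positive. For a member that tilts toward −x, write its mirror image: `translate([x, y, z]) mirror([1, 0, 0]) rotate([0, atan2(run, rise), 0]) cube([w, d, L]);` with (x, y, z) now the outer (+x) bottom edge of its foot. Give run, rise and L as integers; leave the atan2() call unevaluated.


translate([210, 0, 720]) cube([104, 1281, 66]);
translate([0, 57, 0]) rotate([0, atan2(210, 720), 0]) cube([33, 47, 750]);
translate([524, 57, 0]) mirror([1, 0, 0]) rotate([0, atan2(210, 720), 0]) cube([33, 47, 750]);
translate([0, 1177, 0]) rotate([0, atan2(210, 720), 0]) cube([33, 47, 750]);
translate([524, 1177, 0]) mirror([1, 0, 0]) rotate([0, atan2(210, 720), 0]) cube([33, 47, 750]);


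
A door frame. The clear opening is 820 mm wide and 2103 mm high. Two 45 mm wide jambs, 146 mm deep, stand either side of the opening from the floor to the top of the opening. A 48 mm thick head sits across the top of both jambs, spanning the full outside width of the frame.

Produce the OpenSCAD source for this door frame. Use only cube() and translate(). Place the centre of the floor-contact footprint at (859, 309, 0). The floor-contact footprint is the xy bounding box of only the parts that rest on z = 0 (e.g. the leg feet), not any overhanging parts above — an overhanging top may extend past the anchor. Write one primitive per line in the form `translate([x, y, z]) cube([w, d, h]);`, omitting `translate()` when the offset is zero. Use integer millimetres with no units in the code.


translate([404, 236, 0]) cube([45, 146, 2103]);
translate([1269, 236, 0]) cube([45, 146, 2103]);
translate([404, 236, 2103]) cube([910, 146, 48]);


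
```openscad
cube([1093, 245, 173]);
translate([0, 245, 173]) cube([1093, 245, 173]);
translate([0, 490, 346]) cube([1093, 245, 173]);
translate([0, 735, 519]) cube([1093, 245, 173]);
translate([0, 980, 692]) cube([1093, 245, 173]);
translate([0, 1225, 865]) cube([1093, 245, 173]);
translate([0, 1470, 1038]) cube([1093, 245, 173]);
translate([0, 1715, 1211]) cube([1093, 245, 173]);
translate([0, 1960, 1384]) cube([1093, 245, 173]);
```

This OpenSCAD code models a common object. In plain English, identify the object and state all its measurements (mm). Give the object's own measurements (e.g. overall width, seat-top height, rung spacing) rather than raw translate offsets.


A straight staircase of 9 solid steps. Each step is 1093 mm wide (x), 245 mm deep (y, the going) and 173 mm tall (the rise). The first step rests on the floor; each subsequent step sits one going further in +y and one rise higher in +z, directly behind and above the previous step with no overlap.


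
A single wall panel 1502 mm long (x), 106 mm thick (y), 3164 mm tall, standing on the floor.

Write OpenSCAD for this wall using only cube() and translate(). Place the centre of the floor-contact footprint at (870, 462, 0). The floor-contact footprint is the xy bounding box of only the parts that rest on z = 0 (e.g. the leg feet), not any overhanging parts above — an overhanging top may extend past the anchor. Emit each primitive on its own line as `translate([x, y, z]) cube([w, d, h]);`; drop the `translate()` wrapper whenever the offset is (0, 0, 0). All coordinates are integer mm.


translate([119, 409, 0]) cube([1502, 106, 3164]);


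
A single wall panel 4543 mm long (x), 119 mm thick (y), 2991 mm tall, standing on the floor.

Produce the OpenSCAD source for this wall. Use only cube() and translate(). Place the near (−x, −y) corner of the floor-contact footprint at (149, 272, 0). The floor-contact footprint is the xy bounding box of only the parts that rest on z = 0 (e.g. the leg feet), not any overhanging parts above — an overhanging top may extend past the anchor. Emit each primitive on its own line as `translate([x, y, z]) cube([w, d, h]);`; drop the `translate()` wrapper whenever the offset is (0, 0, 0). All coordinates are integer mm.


translate([149, 272, 0]) cube([4543, 119, 2991]);


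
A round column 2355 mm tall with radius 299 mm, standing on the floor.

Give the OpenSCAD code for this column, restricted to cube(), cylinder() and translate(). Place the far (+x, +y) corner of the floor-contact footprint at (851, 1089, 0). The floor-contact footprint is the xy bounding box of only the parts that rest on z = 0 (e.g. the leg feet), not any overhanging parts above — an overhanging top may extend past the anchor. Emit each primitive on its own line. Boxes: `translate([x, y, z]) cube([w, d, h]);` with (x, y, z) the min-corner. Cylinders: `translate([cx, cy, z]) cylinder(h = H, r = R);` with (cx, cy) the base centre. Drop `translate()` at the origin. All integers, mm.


translate([552, 790, 0]) cylinder(h = 2355, r = 299);


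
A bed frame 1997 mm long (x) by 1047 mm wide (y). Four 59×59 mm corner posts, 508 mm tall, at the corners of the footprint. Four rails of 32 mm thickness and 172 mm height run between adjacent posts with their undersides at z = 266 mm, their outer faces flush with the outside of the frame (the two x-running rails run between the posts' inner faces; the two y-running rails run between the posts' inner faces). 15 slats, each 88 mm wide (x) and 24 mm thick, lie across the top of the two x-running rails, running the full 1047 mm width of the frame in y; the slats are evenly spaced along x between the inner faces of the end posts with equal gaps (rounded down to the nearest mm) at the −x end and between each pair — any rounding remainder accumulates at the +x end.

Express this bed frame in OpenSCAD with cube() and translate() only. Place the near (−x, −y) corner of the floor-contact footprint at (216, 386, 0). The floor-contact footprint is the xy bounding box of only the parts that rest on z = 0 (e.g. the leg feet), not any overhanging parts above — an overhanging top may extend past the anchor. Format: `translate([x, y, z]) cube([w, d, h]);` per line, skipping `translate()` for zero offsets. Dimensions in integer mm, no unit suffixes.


translate([216, 386, 0]) cube([59, 59, 508]);
translate([216, 1374, 0]) cube([59, 59, 508]);
translate([2154, 386, 0]) cube([59, 59, 508]);
translate([2154, 1374, 0]) cube([59, 59, 508]);
translate([275, 386, 266]) cube([1879, 32, 172]);
translate([275, 1401, 266]) cube([1879, 32, 172]);
translate([216, 445, 266]) cube([32, 929, 172]);
translate([2181, 445, 266]) cube([32, 929, 172]);
translate([309, 386, 438]) cube([88, 1047, 24]);
translate([431, 386, 438]) cube([88, 1047, 24]);
translate([553, 386, 438]) cube([88, 1047, 24]);
translate([675, 386, 438]) cube([88, 1047, 24]);
translate([797, 386, 438]) cube([88, 1047, 24]);
translate([919, 386, 438]) cube([88, 1047, 24]);
translate([1041, 386, 438]) cube([88, 1047, 24]);
translate([1163, 386, 438]) cube([88, 1047, 24]);
translate([1285, 386, 438]) cube([88, 1047, 24]);
translate([1407, 386, 438]) cube([88, 1047, 24]);
translate([1529, 386, 438]) cube([88, 1047, 24]);
translate([1651, 386, 438]) cube([88, 1047, 24]);
translate([1773, 386, 438]) cube([88, 1047, 24]);
translate([1895, 386, 438]) cube([88, 1047, 24]);
translate([2017, 386, 438]) cube([88, 1047, 24]);


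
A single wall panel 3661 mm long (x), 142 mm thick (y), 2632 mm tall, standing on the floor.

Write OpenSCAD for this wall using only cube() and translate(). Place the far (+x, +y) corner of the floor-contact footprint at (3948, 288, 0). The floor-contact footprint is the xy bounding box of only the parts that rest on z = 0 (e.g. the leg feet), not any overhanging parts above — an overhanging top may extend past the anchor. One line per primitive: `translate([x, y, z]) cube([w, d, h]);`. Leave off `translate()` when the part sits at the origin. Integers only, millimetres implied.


translate([287, 146, 0]) cube([3661, 142, 2632]);


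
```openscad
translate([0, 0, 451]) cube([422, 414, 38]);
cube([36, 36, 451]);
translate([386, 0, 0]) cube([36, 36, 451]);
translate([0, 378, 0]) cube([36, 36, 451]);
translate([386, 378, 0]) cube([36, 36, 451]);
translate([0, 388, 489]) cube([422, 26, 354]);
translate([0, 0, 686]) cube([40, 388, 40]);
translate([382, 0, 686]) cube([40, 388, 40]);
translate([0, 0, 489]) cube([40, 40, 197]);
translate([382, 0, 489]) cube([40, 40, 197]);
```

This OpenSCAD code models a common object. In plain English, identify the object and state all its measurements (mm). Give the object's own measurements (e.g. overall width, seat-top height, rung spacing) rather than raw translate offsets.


A chair. The seat is a 422×414×38 mm slab with its top at z = 489 mm, on four 36×36 mm corner legs (flush with the seat edges, standing on z = 0). A flat backrest 26 mm thick, 354 mm tall, spans the full seat width and rises from the seat top along its +y edge, rear face flush with the rear of the seat. Two armrests of 40×40 mm section run along each side from the seat's front edge to the front of the backrest, top faces 237 mm above the seat top and outer faces flush with the seat's x-edges; a 40×40 mm post under the front of each armrest stands on the seat at the front corner.


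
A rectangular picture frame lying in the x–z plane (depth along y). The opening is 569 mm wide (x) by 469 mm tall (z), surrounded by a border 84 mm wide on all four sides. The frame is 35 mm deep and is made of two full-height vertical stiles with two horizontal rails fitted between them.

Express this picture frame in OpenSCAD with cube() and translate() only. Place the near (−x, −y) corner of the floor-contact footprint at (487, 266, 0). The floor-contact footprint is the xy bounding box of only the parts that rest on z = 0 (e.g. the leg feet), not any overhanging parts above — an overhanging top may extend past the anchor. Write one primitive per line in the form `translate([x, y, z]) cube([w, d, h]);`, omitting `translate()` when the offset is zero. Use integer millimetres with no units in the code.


translate([487, 266, 0]) cube([84, 35, 637]);
translate([1140, 266, 0]) cube([84, 35, 637]);
translate([571, 266, 0]) cube([569, 35, 84]);
translate([571, 266, 553]) cube([569, 35, 84]);


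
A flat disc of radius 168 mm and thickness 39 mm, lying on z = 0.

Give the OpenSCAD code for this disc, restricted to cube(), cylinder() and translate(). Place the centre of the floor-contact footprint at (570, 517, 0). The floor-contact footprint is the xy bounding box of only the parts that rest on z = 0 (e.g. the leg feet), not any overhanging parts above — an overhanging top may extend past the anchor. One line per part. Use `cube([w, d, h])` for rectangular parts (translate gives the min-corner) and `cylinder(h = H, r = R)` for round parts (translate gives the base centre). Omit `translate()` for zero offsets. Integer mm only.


translate([570, 517, 0]) cylinder(h = 39, r = 168);


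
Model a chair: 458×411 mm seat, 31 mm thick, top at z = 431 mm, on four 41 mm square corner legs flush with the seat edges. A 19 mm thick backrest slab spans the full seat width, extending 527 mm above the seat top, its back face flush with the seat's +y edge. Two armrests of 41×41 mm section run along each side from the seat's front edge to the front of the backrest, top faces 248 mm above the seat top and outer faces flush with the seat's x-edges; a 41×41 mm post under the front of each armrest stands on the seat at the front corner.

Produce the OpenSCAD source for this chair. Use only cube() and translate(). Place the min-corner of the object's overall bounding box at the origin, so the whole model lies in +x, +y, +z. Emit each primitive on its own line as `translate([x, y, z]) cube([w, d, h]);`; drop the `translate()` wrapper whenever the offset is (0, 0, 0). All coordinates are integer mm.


translate([0, 0, 400]) cube([458, 411, 31]);
cube([41, 41, 400]);
translate([417, 0, 0]) cube([41, 41, 400]);
translate([0, 370, 0]) cube([41, 41, 400]);
translate([417, 370, 0]) cube([41, 41, 400]);
translate([0, 392, 431]) cube([458, 19, 527]);
translate([0, 0, 638]) cube([41, 392, 41]);
translate([417, 0, 638]) cube([41, 392, 41]);
translate([0, 0, 431]) cube([41, 41, 207]);
translate([417, 0, 431]) cube([41, 41, 207]);


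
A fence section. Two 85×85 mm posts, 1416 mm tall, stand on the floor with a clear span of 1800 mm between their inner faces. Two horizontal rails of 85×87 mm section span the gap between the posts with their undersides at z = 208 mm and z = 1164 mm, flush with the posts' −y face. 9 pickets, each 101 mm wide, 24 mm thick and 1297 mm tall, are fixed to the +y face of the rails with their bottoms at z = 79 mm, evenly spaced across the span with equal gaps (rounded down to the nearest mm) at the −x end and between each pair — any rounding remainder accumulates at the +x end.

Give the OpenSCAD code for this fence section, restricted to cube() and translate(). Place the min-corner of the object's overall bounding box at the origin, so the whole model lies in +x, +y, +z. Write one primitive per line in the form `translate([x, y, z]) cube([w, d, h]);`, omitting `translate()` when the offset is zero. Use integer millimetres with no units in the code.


cube([85, 85, 1416]);
translate([1885, 0, 0]) cube([85, 85, 1416]);
translate([85, 0, 208]) cube([1800, 85, 87]);
translate([85, 0, 1164]) cube([1800, 85, 87]);
translate([174, 85, 79]) cube([101, 24, 1297]);
translate([364, 85, 79]) cube([101, 24, 1297]);
translate([554, 85, 79]) cube([101, 24, 1297]);
translate([744, 85, 79]) cube([101, 24, 1297]);
translate([934, 85, 79]) cube([101, 24, 1297]);
translate([1124, 85, 79]) cube([101, 24, 1297]);
translate([1314, 85, 79]) cube([101, 24, 1297]);
translate([1504, 85, 79]) cube([101, 24, 1297]);
translate([1694, 85, 79]) cube([101, 24, 1297]);


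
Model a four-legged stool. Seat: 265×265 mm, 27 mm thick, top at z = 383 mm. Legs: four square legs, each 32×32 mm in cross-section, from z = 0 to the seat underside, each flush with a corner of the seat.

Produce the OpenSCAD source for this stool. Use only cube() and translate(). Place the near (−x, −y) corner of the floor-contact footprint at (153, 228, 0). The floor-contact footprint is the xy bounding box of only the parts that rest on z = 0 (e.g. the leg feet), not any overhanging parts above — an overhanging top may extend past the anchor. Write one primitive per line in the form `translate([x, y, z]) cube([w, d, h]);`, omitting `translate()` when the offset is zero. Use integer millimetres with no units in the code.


translate([153, 228, 356]) cube([265, 265, 27]);
translate([153, 228, 0]) cube([32, 32, 356]);
translate([386, 228, 0]) cube([32, 32, 356]);
translate([153, 461, 0]) cube([32, 32, 356]);
translate([386, 461, 0]) cube([32, 32, 356]);


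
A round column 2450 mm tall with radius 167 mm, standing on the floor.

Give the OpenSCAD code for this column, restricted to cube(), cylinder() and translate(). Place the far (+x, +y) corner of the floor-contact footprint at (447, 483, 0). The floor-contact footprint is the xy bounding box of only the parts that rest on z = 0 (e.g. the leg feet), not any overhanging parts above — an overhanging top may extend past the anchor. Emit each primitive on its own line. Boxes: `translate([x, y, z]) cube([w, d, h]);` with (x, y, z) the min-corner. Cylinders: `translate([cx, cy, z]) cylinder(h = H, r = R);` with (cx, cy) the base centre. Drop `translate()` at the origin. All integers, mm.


translate([280, 316, 0]) cylinder(h = 2450, r = 167);


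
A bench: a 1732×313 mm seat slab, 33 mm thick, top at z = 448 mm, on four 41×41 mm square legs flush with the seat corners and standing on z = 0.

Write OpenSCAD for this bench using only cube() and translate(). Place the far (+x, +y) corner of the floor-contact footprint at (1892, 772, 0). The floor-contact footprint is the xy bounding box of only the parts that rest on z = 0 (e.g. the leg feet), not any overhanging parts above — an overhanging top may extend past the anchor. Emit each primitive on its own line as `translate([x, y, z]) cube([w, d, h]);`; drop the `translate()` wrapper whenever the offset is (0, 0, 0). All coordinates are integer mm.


translate([160, 459, 415]) cube([1732, 313, 33]);
translate([160, 459, 0]) cube([41, 41, 415]);
translate([160, 731, 0]) cube([41, 41, 415]);
translate([1851, 459, 0]) cube([41, 41, 415]);
translate([1851, 731, 0]) cube([41, 41, 415]);


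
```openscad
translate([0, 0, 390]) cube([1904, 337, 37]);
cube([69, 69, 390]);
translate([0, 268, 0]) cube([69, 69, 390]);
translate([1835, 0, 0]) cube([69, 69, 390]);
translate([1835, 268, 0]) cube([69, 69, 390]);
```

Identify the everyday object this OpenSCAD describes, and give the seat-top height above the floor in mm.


A bench. The seat-top height is 427 mm.

A long slab on four corner posts — a bench. The slab sits at z = 390 with thickness 37, so the top is 390 + 37 = 427 mm.


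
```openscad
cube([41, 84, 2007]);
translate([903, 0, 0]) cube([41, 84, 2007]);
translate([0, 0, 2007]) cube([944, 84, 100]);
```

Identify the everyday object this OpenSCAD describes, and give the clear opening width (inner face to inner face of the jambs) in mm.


A door frame. The clear opening width is 862 mm.

Two 2007 mm tall posts with a header on top — a door frame. The left jamb is 41 mm wide at x = 0; the right jamb starts at x = 903. The clear opening is 903 − 41 = 862 mm.


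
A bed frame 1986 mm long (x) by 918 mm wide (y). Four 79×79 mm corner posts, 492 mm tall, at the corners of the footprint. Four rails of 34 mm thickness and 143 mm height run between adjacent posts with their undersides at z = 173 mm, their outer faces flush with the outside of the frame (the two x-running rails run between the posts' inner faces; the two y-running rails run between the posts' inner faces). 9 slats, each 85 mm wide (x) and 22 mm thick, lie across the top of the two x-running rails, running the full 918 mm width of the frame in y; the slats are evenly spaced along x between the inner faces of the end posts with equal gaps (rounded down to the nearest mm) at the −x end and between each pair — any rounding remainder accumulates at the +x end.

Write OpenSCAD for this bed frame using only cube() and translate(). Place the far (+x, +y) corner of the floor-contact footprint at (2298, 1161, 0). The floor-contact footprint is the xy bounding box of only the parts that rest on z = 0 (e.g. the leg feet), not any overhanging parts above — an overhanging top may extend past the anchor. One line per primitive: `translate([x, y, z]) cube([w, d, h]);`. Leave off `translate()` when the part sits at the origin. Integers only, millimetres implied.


translate([312, 243, 0]) cube([79, 79, 492]);
translate([312, 1082, 0]) cube([79, 79, 492]);
translate([2219, 243, 0]) cube([79, 79, 492]);
translate([2219, 1082, 0]) cube([79, 79, 492]);
translate([391, 243, 173]) cube([1828, 34, 143]);
translate([391, 1127, 173]) cube([1828, 34, 143]);
translate([312, 322, 173]) cube([34, 760, 143]);
translate([2264, 322, 173]) cube([34, 760, 143]);
translate([497, 243, 316]) cube([85, 918, 22]);
translate([688, 243, 316]) cube([85, 918, 22]);
translate([879, 243, 316]) cube([85, 918, 22]);
translate([1070, 243, 316]) cube([85, 918, 22]);
translate([1261, 243, 316]) cube([85, 918, 22]);
translate([1452, 243, 316]) cube([85, 918, 22]);
translate([1643, 243, 316]) cube([85, 918, 22]);
translate([1834, 243, 316]) cube([85, 918, 22]);
translate([2025, 243, 316]) cube([85, 918, 22]);


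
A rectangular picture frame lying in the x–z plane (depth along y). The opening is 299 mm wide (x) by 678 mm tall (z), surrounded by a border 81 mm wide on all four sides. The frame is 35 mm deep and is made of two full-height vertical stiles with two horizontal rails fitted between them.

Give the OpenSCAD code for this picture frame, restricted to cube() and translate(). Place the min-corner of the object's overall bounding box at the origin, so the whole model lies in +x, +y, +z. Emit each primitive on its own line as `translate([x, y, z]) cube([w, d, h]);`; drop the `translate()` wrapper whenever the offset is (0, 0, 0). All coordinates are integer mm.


cube([81, 35, 840]);
translate([380, 0, 0]) cube([81, 35, 840]);
translate([81, 0, 0]) cube([299, 35, 81]);
translate([81, 0, 759]) cube([299, 35, 81]);


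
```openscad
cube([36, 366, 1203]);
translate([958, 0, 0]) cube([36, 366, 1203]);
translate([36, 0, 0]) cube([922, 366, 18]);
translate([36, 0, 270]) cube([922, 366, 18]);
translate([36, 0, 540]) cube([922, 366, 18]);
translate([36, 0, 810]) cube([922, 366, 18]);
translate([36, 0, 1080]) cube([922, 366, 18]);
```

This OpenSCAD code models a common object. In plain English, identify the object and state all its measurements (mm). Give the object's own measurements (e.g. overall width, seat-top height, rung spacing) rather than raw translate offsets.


An open bookshelf. Two side panels, each 36 mm thick, 366 mm deep and 1203 mm tall, stand 994 mm apart (outside-to-outside). Between them sit 5 shelves, each 18 mm thick and 366 mm deep, spanning the full gap between the sides. The bottom shelf rests on the floor (its underside at z = 0) and the clear gap between one shelf's top and the next shelf's underside is 252 mm.


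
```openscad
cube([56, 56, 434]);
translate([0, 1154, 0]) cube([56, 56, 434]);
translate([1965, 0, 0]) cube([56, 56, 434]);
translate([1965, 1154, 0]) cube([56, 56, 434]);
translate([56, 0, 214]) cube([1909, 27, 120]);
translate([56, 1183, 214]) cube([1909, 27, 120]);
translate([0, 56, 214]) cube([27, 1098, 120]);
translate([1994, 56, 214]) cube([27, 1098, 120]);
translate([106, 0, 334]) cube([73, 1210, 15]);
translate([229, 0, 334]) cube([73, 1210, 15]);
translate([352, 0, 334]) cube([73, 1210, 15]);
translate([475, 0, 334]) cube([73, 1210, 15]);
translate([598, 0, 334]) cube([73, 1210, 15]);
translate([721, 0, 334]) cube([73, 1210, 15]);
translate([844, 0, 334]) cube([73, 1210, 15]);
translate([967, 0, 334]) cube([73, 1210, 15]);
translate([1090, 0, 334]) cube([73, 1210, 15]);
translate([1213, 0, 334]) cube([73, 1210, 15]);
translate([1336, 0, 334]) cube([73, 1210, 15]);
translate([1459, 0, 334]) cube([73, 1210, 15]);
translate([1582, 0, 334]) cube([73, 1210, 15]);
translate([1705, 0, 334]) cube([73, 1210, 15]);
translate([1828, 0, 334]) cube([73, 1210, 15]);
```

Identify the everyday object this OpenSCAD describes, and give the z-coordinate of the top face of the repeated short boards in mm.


A bed frame. The slat-top height is 349 mm.

Four posts, four rails, and a row of slats — a bed frame. Slats sit on the rails at z = 214 + 120 = 334; with slat thickness 15, the top is 349 mm.


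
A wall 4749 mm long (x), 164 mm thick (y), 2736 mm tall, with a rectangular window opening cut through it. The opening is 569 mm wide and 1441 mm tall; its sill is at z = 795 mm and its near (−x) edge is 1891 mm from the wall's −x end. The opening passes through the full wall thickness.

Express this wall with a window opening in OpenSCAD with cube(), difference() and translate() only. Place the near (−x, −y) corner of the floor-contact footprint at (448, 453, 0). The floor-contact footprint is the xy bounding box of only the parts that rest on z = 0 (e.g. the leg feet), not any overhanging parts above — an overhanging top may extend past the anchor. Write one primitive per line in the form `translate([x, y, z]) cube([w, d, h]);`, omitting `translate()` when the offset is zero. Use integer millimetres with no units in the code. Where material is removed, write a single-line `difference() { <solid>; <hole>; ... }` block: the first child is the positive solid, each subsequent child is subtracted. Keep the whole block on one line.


difference() { translate([448, 453, 0]) cube([4749, 164, 2736]); translate([2339, 453, 795]) cube([569, 164, 1441]); }


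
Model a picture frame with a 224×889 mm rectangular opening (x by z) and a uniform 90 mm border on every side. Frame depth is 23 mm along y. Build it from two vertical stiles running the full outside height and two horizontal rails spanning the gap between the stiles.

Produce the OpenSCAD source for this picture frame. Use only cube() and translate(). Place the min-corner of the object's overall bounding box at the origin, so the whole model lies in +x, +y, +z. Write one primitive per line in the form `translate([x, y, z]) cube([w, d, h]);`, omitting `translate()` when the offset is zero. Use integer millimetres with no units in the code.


cube([90, 23, 1069]);
translate([314, 0, 0]) cube([90, 23, 1069]);
translate([90, 0, 0]) cube([224, 23, 90]);
translate([90, 0, 979]) cube([224, 23, 90]);


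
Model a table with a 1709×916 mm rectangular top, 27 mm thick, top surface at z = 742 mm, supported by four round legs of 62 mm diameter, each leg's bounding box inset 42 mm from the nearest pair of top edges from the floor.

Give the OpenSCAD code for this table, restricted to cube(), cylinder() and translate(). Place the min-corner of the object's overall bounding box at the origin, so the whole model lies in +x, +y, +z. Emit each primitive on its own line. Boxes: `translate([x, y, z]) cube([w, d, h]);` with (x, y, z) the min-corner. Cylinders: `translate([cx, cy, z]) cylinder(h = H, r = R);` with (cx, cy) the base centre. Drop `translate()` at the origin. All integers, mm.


// leg_h = 742 - 27 = 715
translate([0, 0, 715]) cube([1709, 916, 27]);
translate([73, 73, 0]) cylinder(h = 715, r = 31);
translate([1636, 73, 0]) cylinder(h = 715, r = 31);
translate([73, 843, 0]) cylinder(h = 715, r = 31);
translate([1636, 843, 0]) cylinder(h = 715, r = 31);


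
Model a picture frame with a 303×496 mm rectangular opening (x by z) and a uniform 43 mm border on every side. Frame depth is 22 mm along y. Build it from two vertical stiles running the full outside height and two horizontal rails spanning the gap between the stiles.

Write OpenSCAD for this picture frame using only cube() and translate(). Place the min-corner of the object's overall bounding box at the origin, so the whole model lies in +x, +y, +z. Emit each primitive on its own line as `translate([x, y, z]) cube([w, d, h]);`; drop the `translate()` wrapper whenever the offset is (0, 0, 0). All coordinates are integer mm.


cube([43, 22, 582]);
translate([346, 0, 0]) cube([43, 22, 582]);
translate([43, 0, 0]) cube([303, 22, 43]);
translate([43, 0, 539]) cube([303, 22, 43]);


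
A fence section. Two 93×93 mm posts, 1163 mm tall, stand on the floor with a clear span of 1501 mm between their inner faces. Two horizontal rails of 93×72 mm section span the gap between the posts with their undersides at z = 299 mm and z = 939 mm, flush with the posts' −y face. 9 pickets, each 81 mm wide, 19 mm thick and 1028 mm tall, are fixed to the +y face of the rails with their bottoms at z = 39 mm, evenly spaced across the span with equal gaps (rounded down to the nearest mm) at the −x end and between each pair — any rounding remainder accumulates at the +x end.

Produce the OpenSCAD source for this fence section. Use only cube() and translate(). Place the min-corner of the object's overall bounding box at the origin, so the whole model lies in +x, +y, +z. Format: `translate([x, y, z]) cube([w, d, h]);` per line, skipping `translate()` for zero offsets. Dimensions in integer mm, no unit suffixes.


cube([93, 93, 1163]);
translate([1594, 0, 0]) cube([93, 93, 1163]);
translate([93, 0, 299]) cube([1501, 93, 72]);
translate([93, 0, 939]) cube([1501, 93, 72]);
translate([170, 93, 39]) cube([81, 19, 1028]);
translate([328, 93, 39]) cube([81, 19, 1028]);
translate([486, 93, 39]) cube([81, 19, 1028]);
translate([644, 93, 39]) cube([81, 19, 1028]);
translate([802, 93, 39]) cube([81, 19, 1028]);
translate([960, 93, 39]) cube([81, 19, 1028]);
translate([1118, 93, 39]) cube([81, 19, 1028]);
translate([1276, 93, 39]) cube([81, 19, 1028]);
translate([1434, 93, 39]) cube([81, 19, 1028]);


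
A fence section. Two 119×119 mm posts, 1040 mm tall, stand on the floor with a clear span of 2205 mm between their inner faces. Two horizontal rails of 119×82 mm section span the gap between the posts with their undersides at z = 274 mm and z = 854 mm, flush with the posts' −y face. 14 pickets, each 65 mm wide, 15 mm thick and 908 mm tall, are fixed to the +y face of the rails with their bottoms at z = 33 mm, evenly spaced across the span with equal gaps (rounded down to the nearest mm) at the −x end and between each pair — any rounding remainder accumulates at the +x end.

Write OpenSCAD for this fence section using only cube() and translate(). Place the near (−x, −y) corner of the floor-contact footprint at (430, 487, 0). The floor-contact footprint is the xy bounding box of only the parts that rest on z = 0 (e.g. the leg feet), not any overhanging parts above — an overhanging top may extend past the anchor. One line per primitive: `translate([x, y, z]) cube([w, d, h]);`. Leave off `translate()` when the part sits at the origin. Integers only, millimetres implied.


translate([430, 487, 0]) cube([119, 119, 1040]);
translate([2754, 487, 0]) cube([119, 119, 1040]);
translate([549, 487, 274]) cube([2205, 119, 82]);
translate([549, 487, 854]) cube([2205, 119, 82]);
translate([635, 606, 33]) cube([65, 15, 908]);
translate([786, 606, 33]) cube([65, 15, 908]);
translate([937, 606, 33]) cube([65, 15, 908]);
translate([1088, 606, 33]) cube([65, 15, 908]);
translate([1239, 606, 33]) cube([65, 15, 908]);
translate([1390, 606, 33]) cube([65, 15, 908]);
translate([1541, 606, 33]) cube([65, 15, 908]);
translate([1692, 606, 33]) cube([65, 15, 908]);
translate([1843, 606, 33]) cube([65, 15, 908]);
translate([1994, 606, 33]) cube([65, 15, 908]);
translate([2145, 606, 33]) cube([65, 15, 908]);
translate([2296, 606, 33]) cube([65, 15, 908]);
translate([2447, 606, 33]) cube([65, 15, 908]);
translate([2598, 606, 33]) cube([65, 15, 908]);


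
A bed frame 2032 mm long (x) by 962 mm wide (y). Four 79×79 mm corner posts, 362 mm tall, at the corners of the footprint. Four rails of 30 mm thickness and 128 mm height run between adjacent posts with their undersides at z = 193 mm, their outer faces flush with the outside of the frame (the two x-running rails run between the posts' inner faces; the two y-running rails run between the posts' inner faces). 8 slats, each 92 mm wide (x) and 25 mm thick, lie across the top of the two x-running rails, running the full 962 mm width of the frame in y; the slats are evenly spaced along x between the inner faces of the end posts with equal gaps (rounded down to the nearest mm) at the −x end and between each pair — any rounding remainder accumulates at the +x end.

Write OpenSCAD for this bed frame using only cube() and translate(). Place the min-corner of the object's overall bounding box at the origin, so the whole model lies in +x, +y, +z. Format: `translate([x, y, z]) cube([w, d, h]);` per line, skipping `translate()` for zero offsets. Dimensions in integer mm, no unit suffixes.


cube([79, 79, 362]);
translate([0, 883, 0]) cube([79, 79, 362]);
translate([1953, 0, 0]) cube([79, 79, 362]);
translate([1953, 883, 0]) cube([79, 79, 362]);
translate([79, 0, 193]) cube([1874, 30, 128]);
translate([79, 932, 193]) cube([1874, 30, 128]);
translate([0, 79, 193]) cube([30, 804, 128]);
translate([2002, 79, 193]) cube([30, 804, 128]);
translate([205, 0, 321]) cube([92, 962, 25]);
translate([423, 0, 321]) cube([92, 962, 25]);
translate([641, 0, 321]) cube([92, 962, 25]);
translate([859, 0, 321]) cube([92, 962, 25]);
translate([1077, 0, 321]) cube([92, 962, 25]);
translate([1295, 0, 321]) cube([92, 962, 25]);
translate([1513, 0, 321]) cube([92, 962, 25]);
translate([1731, 0, 321]) cube([92, 962, 25]);


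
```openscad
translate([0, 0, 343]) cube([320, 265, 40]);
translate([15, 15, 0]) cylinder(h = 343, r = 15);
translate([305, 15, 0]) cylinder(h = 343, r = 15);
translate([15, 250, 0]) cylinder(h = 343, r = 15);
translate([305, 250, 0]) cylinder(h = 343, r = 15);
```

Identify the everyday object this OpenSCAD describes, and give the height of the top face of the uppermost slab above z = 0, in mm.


A stool. The seat height is 383 mm.

A 320×265×40 slab at z = 343 on four corner cylinders — a stool. The seat top is 343 + 40 = 383 mm.


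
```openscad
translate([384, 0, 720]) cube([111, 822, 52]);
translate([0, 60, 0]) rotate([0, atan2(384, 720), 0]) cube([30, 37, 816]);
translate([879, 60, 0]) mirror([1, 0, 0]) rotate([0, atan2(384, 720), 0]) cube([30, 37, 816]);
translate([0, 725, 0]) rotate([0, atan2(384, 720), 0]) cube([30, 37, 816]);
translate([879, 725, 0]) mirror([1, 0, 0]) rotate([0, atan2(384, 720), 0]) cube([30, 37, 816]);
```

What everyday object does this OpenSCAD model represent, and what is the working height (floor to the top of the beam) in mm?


A sawhorse. The overall height is 772 mm.

A beam across two mirrored pairs of raked legs — a sawhorse. The beam's underside is at z = 720 (matching the legs' vertical rise in atan2(384, 720)) and the beam is 52 mm tall, so its top is at 720 + 52 = 772 mm. The raked legs top out at the beam's underside, so that is the highest point.


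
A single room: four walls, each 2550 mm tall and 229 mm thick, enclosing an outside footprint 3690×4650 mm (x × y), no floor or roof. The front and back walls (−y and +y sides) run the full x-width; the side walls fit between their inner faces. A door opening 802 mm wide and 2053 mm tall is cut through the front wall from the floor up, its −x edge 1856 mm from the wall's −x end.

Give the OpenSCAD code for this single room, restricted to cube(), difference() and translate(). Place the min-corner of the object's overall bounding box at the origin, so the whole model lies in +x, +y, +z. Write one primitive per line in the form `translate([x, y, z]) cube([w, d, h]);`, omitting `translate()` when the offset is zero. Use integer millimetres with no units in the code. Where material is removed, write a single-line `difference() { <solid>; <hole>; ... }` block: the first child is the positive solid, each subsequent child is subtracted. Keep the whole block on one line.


difference() { cube([3690, 229, 2550]); translate([1856, 0, 0]) cube([802, 229, 2053]); }
translate([0, 4421, 0]) cube([3690, 229, 2550]);
translate([0, 229, 0]) cube([229, 4192, 2550]);
translate([3461, 229, 0]) cube([229, 4192, 2550]);
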